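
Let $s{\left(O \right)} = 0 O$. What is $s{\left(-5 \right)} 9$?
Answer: $0$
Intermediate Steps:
$s{\left(O \right)} = 0$
$s{\left(-5 \right)} 9 = 0 \cdot 9 = 0$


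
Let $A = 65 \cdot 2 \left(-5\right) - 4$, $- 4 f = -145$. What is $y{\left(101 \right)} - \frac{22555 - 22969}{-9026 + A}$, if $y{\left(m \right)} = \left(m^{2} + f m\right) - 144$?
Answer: $\frac{66396123}{4840} \approx 13718.0$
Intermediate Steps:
$f = \frac{145}{4}$ ($f = \left(- \frac{1}{4}\right) \left(-145\right) = \frac{145}{4} \approx 36.25$)
$A = -654$ ($A = 65 \left(-10\right) - 4 = -650 - 4 = -654$)
$y{\left(m \right)} = -144 + m^{2} + \frac{145 m}{4}$ ($y{\left(m \right)} = \left(m^{2} + \frac{145 m}{4}\right) - 144 = -144 + m^{2} + \frac{145 m}{4}$)
$y{\left(101 \right)} - \frac{22555 - 22969}{-9026 + A} = \left(-144 + 101^{2} + \frac{145}{4} \cdot 101\right) - \frac{22555 - 22969}{-9026 - 654} = \left(-144 + 10201 + \frac{14645}{4}\right) - - \frac{414}{-9680} = \frac{54873}{4} - \left(-414\right) \left(- \frac{1}{9680}\right) = \frac{54873}{4} - \frac{207}{4840} = \frac{66396123}{4840}$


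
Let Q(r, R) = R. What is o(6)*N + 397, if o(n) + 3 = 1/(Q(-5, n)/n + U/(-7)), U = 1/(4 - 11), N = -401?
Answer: 60351/50 ≈ 1207.0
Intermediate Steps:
U = -⅐ (U = 1/(-7) = -⅐ ≈ -0.14286)
o(n) = -101/50 (o(n) = -3 + 1/(n/n - ⅐/(-7)) = -3 + 1/(1 - ⅐*(-⅐)) = -3 + 1/(1 + 1/49) = -3 + 1/(50/49) = -3 + 49/50 = -101/50)
o(6)*N + 397 = -101/50*(-401) + 397 = 40501/50 + 397 = 60351/50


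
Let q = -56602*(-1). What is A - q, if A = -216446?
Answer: -273048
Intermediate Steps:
q = 56602
A - q = -216446 - 1*56602 = -216446 - 56602 = -273048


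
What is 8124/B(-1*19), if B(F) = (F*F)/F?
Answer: -8124/19 ≈ -427.58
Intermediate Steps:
B(F) = F (B(F) = F**2/F = F)
8124/B(-1*19) = 8124/((-1*19)) = 8124/(-19) = 8124*(-1/19) = -8124/19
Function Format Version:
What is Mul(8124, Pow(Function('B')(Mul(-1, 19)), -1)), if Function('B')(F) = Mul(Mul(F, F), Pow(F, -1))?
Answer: Rational(-8124, 19) ≈ -427.58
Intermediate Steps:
Function('B')(F) = F (Function('B')(F) = Mul(Pow(F, 2), Pow(F, -1)) = F)
Mul(8124, Pow(Function('B')(Mul(-1, 19)), -1)) = Mul(8124, Pow(Mul(-1, 19), -1)) = Mul(8124, Pow(-19, -1)) = Mul(8124, Rational(-1, 19)) = Rational(-8124, 19)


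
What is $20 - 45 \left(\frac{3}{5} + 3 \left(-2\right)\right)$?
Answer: $263$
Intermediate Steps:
$20 - 45 \left(\frac{3}{5} + 3 \left(-2\right)\right) = 20 - 45 \left(3 \cdot \frac{1}{5} - 6\right) = 20 - 45 \left(\frac{3}{5} - 6\right) = 20 - -243 = 20 + 243 = 263$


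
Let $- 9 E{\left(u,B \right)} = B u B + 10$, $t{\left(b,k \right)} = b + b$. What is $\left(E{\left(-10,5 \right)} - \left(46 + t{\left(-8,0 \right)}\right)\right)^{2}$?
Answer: $\frac{100}{9} \approx 11.111$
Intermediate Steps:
$t{\left(b,k \right)} = 2 b$
$E{\left(u,B \right)} = - \frac{10}{9} - \frac{u B^{2}}{9}$ ($E{\left(u,B \right)} = - \frac{B u B + 10}{9} = - \frac{u B^{2} + 10}{9} = - \frac{10 + u B^{2}}{9} = - \frac{10}{9} - \frac{u B^{2}}{9}$)
$\left(E{\left(-10,5 \right)} - \left(46 + t{\left(-8,0 \right)}\right)\right)^{2} = \left(\left(- \frac{10}{9} - - \frac{10 \cdot 5^{2}}{9}\right) - \left(46 + 2 \left(-8\right)\right)\right)^{2} = \left(\left(- \frac{10}{9} - \left(- \frac{10}{9}\right) 25\right) - 30\right)^{2} = \left(\left(- \frac{10}{9} + \frac{250}{9}\right) + \left(-46 + 16\right)\right)^{2} = \left(\frac{80}{3} - 30\right)^{2} = \left(- \frac{10}{3}\right)^{2} = \frac{100}{9}$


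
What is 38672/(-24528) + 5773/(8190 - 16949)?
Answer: -30020512/13427547 ≈ -2.2357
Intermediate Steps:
38672/(-24528) + 5773/(8190 - 16949) = 38672*(-1/24528) + 5773/(-8759) = -2417/1533 + 5773*(-1/8759) = -2417/1533 - 5773/8759 = -30020512/13427547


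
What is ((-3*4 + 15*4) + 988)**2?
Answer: 1073296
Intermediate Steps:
((-3*4 + 15*4) + 988)**2 = ((-12 + 60) + 988)**2 = (48 + 988)**2 = 1036**2 = 1073296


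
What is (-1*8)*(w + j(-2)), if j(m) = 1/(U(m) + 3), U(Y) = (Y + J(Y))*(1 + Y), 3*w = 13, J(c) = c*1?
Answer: -752/21 ≈ -35.810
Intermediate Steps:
J(c) = c
w = 13/3 (w = (⅓)*13 = 13/3 ≈ 4.3333)
U(Y) = 2*Y*(1 + Y) (U(Y) = (Y + Y)*(1 + Y) = (2*Y)*(1 + Y) = 2*Y*(1 + Y))
j(m) = 1/(3 + 2*m*(1 + m)) (j(m) = 1/(2*m*(1 + m) + 3) = 1/(3 + 2*m*(1 + m)))
(-1*8)*(w + j(-2)) = (-1*8)*(13/3 + 1/(3 + 2*(-2) + 2*(-2)²)) = -8*(13/3 + 1/(3 - 4 + 2*4)) = -8*(13/3 + 1/(3 - 4 + 8)) = -8*(13/3 + 1/7) = -8*(13/3 + ⅐) = -8*94/21 = -752/21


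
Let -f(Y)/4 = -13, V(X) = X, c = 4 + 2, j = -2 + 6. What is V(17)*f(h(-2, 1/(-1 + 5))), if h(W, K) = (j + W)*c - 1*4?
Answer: 884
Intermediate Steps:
j = 4
c = 6
h(W, K) = 20 + 6*W (h(W, K) = (4 + W)*6 - 1*4 = (24 + 6*W) - 4 = 20 + 6*W)
f(Y) = 52 (f(Y) = -4*(-13) = 52)
V(17)*f(h(-2, 1/(-1 + 5))) = 17*52 = 884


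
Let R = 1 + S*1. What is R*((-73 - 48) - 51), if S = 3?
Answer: -688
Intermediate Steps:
R = 4 (R = 1 + 3*1 = 1 + 3 = 4)
R*((-73 - 48) - 51) = 4*((-73 - 48) - 51) = 4*(-121 - 51) = 4*(-172) = -688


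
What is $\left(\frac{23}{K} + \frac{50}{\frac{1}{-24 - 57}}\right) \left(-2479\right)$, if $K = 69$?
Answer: $\frac{30117371}{3} \approx 1.0039 \cdot 10^{7}$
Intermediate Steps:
$\left(\frac{23}{K} + \frac{50}{\frac{1}{-24 - 57}}\right) \left(-2479\right) = \left(\frac{23}{69} + \frac{50}{\frac{1}{-24 - 57}}\right) \left(-2479\right) = \left(23 \cdot \frac{1}{69} + \frac{50}{\frac{1}{-81}}\right) \left(-2479\right) = \left(\frac{1}{3} + \frac{50}{- \frac{1}{81}}\right) \left(-2479\right) = \left(\frac{1}{3} + 50 \left(-81\right)\right) \left(-2479\right) = \left(\frac{1}{3} - 4050\right) \left(-2479\right) = \left(- \frac{12149}{3}\right) \left(-2479\right) = \frac{30117371}{3}$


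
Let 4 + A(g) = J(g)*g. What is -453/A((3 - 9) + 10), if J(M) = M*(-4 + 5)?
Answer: -151/4 ≈ -37.750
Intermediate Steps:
J(M) = M (J(M) = M*1 = M)
A(g) = -4 + g² (A(g) = -4 + g*g = -4 + g²)
-453/A((3 - 9) + 10) = -453/(-4 + ((3 - 9) + 10)²) = -453/(-4 + (-6 + 10)²) = -453/(-4 + 4²) = -453/(-4 + 16) = -453/12 = -453*1/12 = -151/4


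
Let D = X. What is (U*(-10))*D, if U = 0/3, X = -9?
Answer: 0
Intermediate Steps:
U = 0 (U = 0*(⅓) = 0)
D = -9
(U*(-10))*D = (0*(-10))*(-9) = 0*(-9) = 0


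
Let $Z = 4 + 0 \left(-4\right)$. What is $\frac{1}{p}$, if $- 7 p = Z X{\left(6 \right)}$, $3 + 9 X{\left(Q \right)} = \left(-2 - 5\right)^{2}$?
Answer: $- \frac{63}{184} \approx -0.34239$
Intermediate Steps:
$X{\left(Q \right)} = \frac{46}{9}$ ($X{\left(Q \right)} = - \frac{1}{3} + \frac{\left(-2 - 5\right)^{2}}{9} = - \frac{1}{3} + \frac{\left(-7\right)^{2}}{9} = - \frac{1}{3} + \frac{1}{9} \cdot 49 = - \frac{1}{3} + \frac{49}{9} = \frac{46}{9}$)
$Z = 4$ ($Z = 4 + 0 = 4$)
$p = - \frac{184}{63}$ ($p = - \frac{4 \cdot \frac{46}{9}}{7} = \left(- \frac{1}{7}\right) \frac{184}{9} = - \frac{184}{63} \approx -2.9206$)
$\frac{1}{p} = \frac{1}{- \frac{184}{63}} = - \frac{63}{184}$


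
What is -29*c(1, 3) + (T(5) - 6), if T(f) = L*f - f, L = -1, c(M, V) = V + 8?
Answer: -335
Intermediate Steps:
c(M, V) = 8 + V
T(f) = -2*f (T(f) = -f - f = -2*f)
-29*c(1, 3) + (T(5) - 6) = -29*(8 + 3) + (-2*5 - 6) = -29*11 + (-10 - 6) = -319 - 16 = -335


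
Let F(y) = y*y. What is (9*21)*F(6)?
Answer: 6804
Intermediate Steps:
F(y) = y²
(9*21)*F(6) = (9*21)*6² = 189*36 = 6804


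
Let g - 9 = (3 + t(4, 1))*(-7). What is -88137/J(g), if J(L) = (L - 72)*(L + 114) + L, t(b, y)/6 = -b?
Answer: -29379/7612 ≈ -3.8596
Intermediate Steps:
t(b, y) = -6*b (t(b, y) = 6*(-b) = -6*b)
g = 156 (g = 9 + (3 - 6*4)*(-7) = 9 + (3 - 24)*(-7) = 9 - 21*(-7) = 9 + 147 = 156)
J(L) = L + (-72 + L)*(114 + L) (J(L) = (-72 + L)*(114 + L) + L = L + (-72 + L)*(114 + L))
-88137/J(g) = -88137/(-8208 + 156² + 43*156) = -88137/(-8208 + 24336 + 6708) = -88137/22836 = -88137*1/22836 = -29379/7612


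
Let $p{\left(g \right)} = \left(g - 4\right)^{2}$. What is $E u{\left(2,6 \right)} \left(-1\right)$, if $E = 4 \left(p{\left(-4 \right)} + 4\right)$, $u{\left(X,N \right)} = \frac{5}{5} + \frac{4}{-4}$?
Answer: $0$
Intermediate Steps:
$u{\left(X,N \right)} = 0$ ($u{\left(X,N \right)} = 5 \cdot \frac{1}{5} + 4 \left(- \frac{1}{4}\right) = 1 - 1 = 0$)
$p{\left(g \right)} = \left(-4 + g\right)^{2}$
$E = 272$ ($E = 4 \left(\left(-4 - 4\right)^{2} + 4\right) = 4 \left(\left(-8\right)^{2} + 4\right) = 4 \left(64 + 4\right) = 4 \cdot 68 = 272$)
$E u{\left(2,6 \right)} \left(-1\right) = 272 \cdot 0 \left(-1\right) = 0 \left(-1\right) = 0$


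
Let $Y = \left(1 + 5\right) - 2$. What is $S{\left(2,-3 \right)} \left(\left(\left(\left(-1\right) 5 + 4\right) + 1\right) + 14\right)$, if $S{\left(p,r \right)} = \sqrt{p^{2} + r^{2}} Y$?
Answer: $56 \sqrt{13} \approx 201.91$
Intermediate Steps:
$Y = 4$ ($Y = 6 - 2 = 4$)
$S{\left(p,r \right)} = 4 \sqrt{p^{2} + r^{2}}$ ($S{\left(p,r \right)} = \sqrt{p^{2} + r^{2}} \cdot 4 = 4 \sqrt{p^{2} + r^{2}}$)
$S{\left(2,-3 \right)} \left(\left(\left(\left(-1\right) 5 + 4\right) + 1\right) + 14\right) = 4 \sqrt{2^{2} + \left(-3\right)^{2}} \left(\left(\left(\left(-1\right) 5 + 4\right) + 1\right) + 14\right) = 4 \sqrt{4 + 9} \left(\left(\left(-5 + 4\right) + 1\right) + 14\right) = 4 \sqrt{13} \left(\left(-1 + 1\right) + 14\right) = 4 \sqrt{13} \left(0 + 14\right) = 4 \sqrt{13} \cdot 14 = 56 \sqrt{13}$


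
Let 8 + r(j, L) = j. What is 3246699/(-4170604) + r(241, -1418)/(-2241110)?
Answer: -3638590673311/4673391165220 ≈ -0.77858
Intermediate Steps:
r(j, L) = -8 + j
3246699/(-4170604) + r(241, -1418)/(-2241110) = 3246699/(-4170604) + (-8 + 241)/(-2241110) = 3246699*(-1/4170604) + 233*(-1/2241110) = -3246699/4170604 - 233/2241110 = -3638590673311/4673391165220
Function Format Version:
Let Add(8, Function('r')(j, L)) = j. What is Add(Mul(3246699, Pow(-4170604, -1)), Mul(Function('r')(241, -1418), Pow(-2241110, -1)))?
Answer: Rational(-3638590673311, 4673391165220) ≈ -0.77858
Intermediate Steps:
Function('r')(j, L) = Add(-8, j)
Add(Mul(3246699, Pow(-4170604, -1)), Mul(Function('r')(241, -1418), Pow(-2241110, -1))) = Add(Mul(3246699, Pow(-4170604, -1)), Mul(Add(-8, 241), Pow(-2241110, -1))) = Add(Mul(3246699, Rational(-1, 4170604)), Mul(233, Rational(-1, 2241110))) = Add(Rational(-3246699, 4170604), Rational(-233, 2241110)) = Rational(-3638590673311, 4673391165220)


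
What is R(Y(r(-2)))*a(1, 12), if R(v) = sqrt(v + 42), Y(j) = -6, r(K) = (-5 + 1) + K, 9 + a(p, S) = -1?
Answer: -60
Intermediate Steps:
a(p, S) = -10 (a(p, S) = -9 - 1 = -10)
r(K) = -4 + K
R(v) = sqrt(42 + v)
R(Y(r(-2)))*a(1, 12) = sqrt(42 - 6)*(-10) = sqrt(36)*(-10) = 6*(-10) = -60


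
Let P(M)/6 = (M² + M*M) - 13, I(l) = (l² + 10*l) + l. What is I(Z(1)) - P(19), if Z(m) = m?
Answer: -4242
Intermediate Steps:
I(l) = l² + 11*l
P(M) = -78 + 12*M² (P(M) = 6*((M² + M*M) - 13) = 6*((M² + M²) - 13) = 6*(2*M² - 13) = 6*(-13 + 2*M²) = -78 + 12*M²)
I(Z(1)) - P(19) = 1*(11 + 1) - (-78 + 12*19²) = 1*12 - (-78 + 12*361) = 12 - (-78 + 4332) = 12 - 1*4254 = 12 - 4254 = -4242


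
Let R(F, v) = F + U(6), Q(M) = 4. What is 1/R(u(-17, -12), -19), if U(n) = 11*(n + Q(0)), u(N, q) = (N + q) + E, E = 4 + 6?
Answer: 1/91 ≈ 0.010989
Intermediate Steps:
E = 10
u(N, q) = 10 + N + q (u(N, q) = (N + q) + 10 = 10 + N + q)
U(n) = 44 + 11*n (U(n) = 11*(n + 4) = 11*(4 + n) = 44 + 11*n)
R(F, v) = 110 + F (R(F, v) = F + (44 + 11*6) = F + (44 + 66) = F + 110 = 110 + F)
1/R(u(-17, -12), -19) = 1/(110 + (10 - 17 - 12)) = 1/(110 - 19) = 1/91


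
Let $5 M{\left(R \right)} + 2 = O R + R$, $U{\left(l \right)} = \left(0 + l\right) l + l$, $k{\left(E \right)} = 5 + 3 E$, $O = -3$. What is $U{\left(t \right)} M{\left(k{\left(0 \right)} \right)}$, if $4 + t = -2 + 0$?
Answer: $-72$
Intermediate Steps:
$t = -6$ ($t = -4 + \left(-2 + 0\right) = -4 - 2 = -6$)
$U{\left(l \right)} = l + l^{2}$ ($U{\left(l \right)} = l l + l = l^{2} + l = l + l^{2}$)
$M{\left(R \right)} = - \frac{2}{5} - \frac{2 R}{5}$ ($M{\left(R \right)} = - \frac{2}{5} + \frac{- 3 R + R}{5} = - \frac{2}{5} + \frac{\left(-2\right) R}{5} = - \frac{2}{5} - \frac{2 R}{5}$)
$U{\left(t \right)} M{\left(k{\left(0 \right)} \right)} = - 6 \left(1 - 6\right) \left(- \frac{2}{5} - \frac{2 \left(5 + 3 \cdot 0\right)}{5}\right) = \left(-6\right) \left(-5\right) \left(- \frac{2}{5} - \frac{2 \left(5 + 0\right)}{5}\right) = 30 \left(- \frac{2}{5} - 2\right) = 30 \left(- \frac{12}{5}\right) = -72$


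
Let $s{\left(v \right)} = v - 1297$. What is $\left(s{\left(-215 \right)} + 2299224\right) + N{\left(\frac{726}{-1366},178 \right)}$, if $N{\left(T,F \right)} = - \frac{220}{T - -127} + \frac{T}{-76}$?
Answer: $\frac{5151132360077311}{2241854612} \approx 2.2977 \cdot 10^{6}$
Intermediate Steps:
$s{\left(v \right)} = -1297 + v$
$N{\left(T,F \right)} = - \frac{220}{127 + T} - \frac{T}{76}$ ($N{\left(T,F \right)} = - \frac{220}{T + 127} + T \left(- \frac{1}{76}\right) = - \frac{220}{127 + T} - \frac{T}{76}$)
$\left(s{\left(-215 \right)} + 2299224\right) + N{\left(\frac{726}{-1366},178 \right)} = \left(\left(-1297 - 215\right) + 2299224\right) + \frac{-16720 - \left(\frac{726}{-1366}\right)^{2} - 127 \frac{726}{-1366}}{76 \left(127 + \frac{726}{-1366}\right)} = \left(-1512 + 2299224\right) + \frac{-16720 - \left(726 \left(- \frac{1}{1366}\right)\right)^{2} - 127 \cdot 726 \left(- \frac{1}{1366}\right)}{76 \left(127 + 726 \left(- \frac{1}{1366}\right)\right)} = 2297712 + \frac{-16720 - \left(- \frac{363}{683}\right)^{2} - - \frac{46101}{683}}{76 \left(127 - \frac{363}{683}\right)} = 2297712 + \frac{-16720 - \frac{131769}{466489} + \frac{46101}{683}}{76 \cdot \frac{86378}{683}} = 2297712 + \frac{1}{76} \cdot \frac{683}{86378} \left(-16720 - \frac{131769}{466489} + \frac{46101}{683}\right) = 2297712 + \frac{1}{76} \cdot \frac{683}{86378} \left(- \frac{7768340866}{466489}\right) = 2297712 - \frac{3884170433}{2241854612} = \frac{5151132360077311}{2241854612}$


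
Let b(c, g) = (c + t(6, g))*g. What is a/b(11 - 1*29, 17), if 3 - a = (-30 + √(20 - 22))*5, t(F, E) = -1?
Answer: -9/19 + 5*I*√2/323 ≈ -0.47368 + 0.021892*I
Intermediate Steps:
b(c, g) = g*(-1 + c) (b(c, g) = (c - 1)*g = (-1 + c)*g = g*(-1 + c))
a = 153 - 5*I*√2 (a = 3 - (-30 + √(20 - 22))*5 = 3 - (-30 + √(-2))*5 = 3 - (-30 + I*√2)*5 = 3 - (-150 + 5*I*√2) = 3 + (150 - 5*I*√2) = 153 - 5*I*√2 ≈ 153.0 - 7.0711*I)
a/b(11 - 1*29, 17) = (153 - 5*I*√2)/((17*(-1 + (11 - 1*29)))) = (153 - 5*I*√2)/((17*(-1 + (11 - 29)))) = (153 - 5*I*√2)/((17*(-1 - 18))) = (153 - 5*I*√2)/((17*(-19))) = (153 - 5*I*√2)/(-323) = (153 - 5*I*√2)*(-1/323) = -9/19 + 5*I*√2/323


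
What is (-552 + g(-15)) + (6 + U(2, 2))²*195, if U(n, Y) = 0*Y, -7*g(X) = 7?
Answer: 6467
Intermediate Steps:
g(X) = -1 (g(X) = -⅐*7 = -1)
U(n, Y) = 0
(-552 + g(-15)) + (6 + U(2, 2))²*195 = (-552 - 1) + (6 + 0)²*195 = -553 + 6²*195 = -553 + 36*195 = -553 + 7020 = 6467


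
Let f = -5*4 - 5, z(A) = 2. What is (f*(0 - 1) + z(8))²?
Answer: 729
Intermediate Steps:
f = -25 (f = -20 - 5 = -25)
(f*(0 - 1) + z(8))² = (-25*(0 - 1) + 2)² = (-25*(-1) + 2)² = (25 + 2)² = 27² = 729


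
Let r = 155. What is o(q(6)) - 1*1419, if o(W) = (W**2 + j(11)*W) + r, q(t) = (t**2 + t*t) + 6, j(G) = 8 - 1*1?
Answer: 5366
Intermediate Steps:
j(G) = 7 (j(G) = 8 - 1 = 7)
q(t) = 6 + 2*t**2 (q(t) = (t**2 + t**2) + 6 = 2*t**2 + 6 = 6 + 2*t**2)
o(W) = 155 + W**2 + 7*W (o(W) = (W**2 + 7*W) + 155 = 155 + W**2 + 7*W)
o(q(6)) - 1*1419 = (155 + (6 + 2*6**2)**2 + 7*(6 + 2*6**2)) - 1*1419 = (155 + (6 + 2*36)**2 + 7*(6 + 2*36)) - 1419 = (155 + (6 + 72)**2 + 7*(6 + 72)) - 1419 = (155 + 78**2 + 7*78) - 1419 = (155 + 6084 + 546) - 1419 = 6785 - 1419 = 5366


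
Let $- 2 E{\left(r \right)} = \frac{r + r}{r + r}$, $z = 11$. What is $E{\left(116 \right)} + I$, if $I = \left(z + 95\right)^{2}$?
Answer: $\frac{22471}{2} \approx 11236.0$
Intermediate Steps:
$E{\left(r \right)} = - \frac{1}{2}$ ($E{\left(r \right)} = - \frac{\left(r + r\right) \frac{1}{r + r}}{2} = - \frac{2 r \frac{1}{2 r}}{2} = \left(- \frac{1}{2}\right) 1 = - \frac{1}{2}$)
$I = 11236$ ($I = \left(11 + 95\right)^{2} = 106^{2} = 11236$)
$E{\left(116 \right)} + I = - \frac{1}{2} + 11236 = \frac{22471}{2}$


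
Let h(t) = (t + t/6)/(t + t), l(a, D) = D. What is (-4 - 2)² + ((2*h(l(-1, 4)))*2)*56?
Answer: 500/3 ≈ 166.67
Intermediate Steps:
h(t) = 7/12 (h(t) = (t + t*(⅙))/((2*t)) = (t + t/6)*(1/(2*t)) = (7*t/6)*(1/(2*t)) = 7/12)
(-4 - 2)² + ((2*h(l(-1, 4)))*2)*56 = (-4 - 2)² + ((2*(7/12))*2)*56 = (-6)² + ((7/6)*2)*56 = 36 + (7/3)*56 = 36 + 392/3 = 500/3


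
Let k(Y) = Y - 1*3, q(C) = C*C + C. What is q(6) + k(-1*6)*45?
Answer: -363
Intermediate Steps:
q(C) = C + C² (q(C) = C² + C = C + C²)
k(Y) = -3 + Y (k(Y) = Y - 3 = -3 + Y)
q(6) + k(-1*6)*45 = 6*(1 + 6) + (-3 - 1*6)*45 = 6*7 + (-3 - 6)*45 = 42 - 9*45 = 42 - 405 = -363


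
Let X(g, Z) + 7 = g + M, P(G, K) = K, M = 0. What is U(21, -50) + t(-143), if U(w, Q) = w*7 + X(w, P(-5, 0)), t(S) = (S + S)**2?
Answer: 81957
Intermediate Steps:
X(g, Z) = -7 + g (X(g, Z) = -7 + (g + 0) = -7 + g)
t(S) = 4*S**2 (t(S) = (2*S)**2 = 4*S**2)
U(w, Q) = -7 + 8*w (U(w, Q) = w*7 + (-7 + w) = 7*w + (-7 + w) = -7 + 8*w)
U(21, -50) + t(-143) = (-7 + 8*21) + 4*(-143)**2 = (-7 + 168) + 4*20449 = 161 + 81796 = 81957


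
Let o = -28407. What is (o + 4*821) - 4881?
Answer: -30004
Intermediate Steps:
(o + 4*821) - 4881 = (-28407 + 4*821) - 4881 = (-28407 + 3284) - 4881 = -25123 - 4881 = -30004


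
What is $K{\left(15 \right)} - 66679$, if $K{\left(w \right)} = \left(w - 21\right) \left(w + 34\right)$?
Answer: $-66973$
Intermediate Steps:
$K{\left(w \right)} = \left(-21 + w\right) \left(34 + w\right)$
$K{\left(15 \right)} - 66679 = \left(-714 + 15^{2} + 13 \cdot 15\right) - 66679 = \left(-714 + 225 + 195\right) - 66679 = -294 - 66679 = -66973$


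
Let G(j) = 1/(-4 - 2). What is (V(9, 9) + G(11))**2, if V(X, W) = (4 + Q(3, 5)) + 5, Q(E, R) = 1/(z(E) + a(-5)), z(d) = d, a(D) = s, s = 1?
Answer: 11881/144 ≈ 82.507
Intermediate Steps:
G(j) = -1/6 (G(j) = 1/(-6) = -1/6)
a(D) = 1
Q(E, R) = 1/(1 + E) (Q(E, R) = 1/(E + 1) = 1/(1 + E))
V(X, W) = 37/4 (V(X, W) = (4 + 1/(1 + 3)) + 5 = (4 + 1/4) + 5 = 17/4 + 5 = 37/4)
(V(9, 9) + G(11))**2 = (37/4 - 1/6)**2 = (109/12)**2 = 11881/144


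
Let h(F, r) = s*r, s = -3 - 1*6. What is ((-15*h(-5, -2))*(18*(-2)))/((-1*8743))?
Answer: -9720/8743 ≈ -1.1117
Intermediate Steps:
s = -9 (s = -3 - 6 = -9)
h(F, r) = -9*r
((-15*h(-5, -2))*(18*(-2)))/((-1*8743)) = ((-(-135)*(-2))*(18*(-2)))/((-1*8743)) = (-15*18*(-36))/(-8743) = -270*(-36)*(-1/8743) = 9720*(-1/8743) = -9720/8743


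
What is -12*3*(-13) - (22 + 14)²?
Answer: -828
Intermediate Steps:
-12*3*(-13) - (22 + 14)² = -36*(-13) - 1*36² = 468 - 1*1296 = 468 - 1296 = -828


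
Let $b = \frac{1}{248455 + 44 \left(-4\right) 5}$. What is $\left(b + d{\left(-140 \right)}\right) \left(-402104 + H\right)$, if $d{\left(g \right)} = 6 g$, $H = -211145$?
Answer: $\frac{127533101173751}{247575} \approx 5.1513 \cdot 10^{8}$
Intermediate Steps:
$b = \frac{1}{247575}$ ($b = \frac{1}{248455 - 880} = \frac{1}{247575} \approx 4.0392 \cdot 10^{-6}$)
$\left(b + d{\left(-140 \right)}\right) \left(-402104 + H\right) = \left(\frac{1}{247575} + 6 \left(-140\right)\right) \left(-402104 - 211145\right) = \left(\frac{1}{247575} - 840\right) \left(-613249\right) = \left(- \frac{207962999}{247575}\right) \left(-613249\right) = \frac{127533101173751}{247575}$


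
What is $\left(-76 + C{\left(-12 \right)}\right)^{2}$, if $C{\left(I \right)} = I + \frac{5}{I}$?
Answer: $\frac{1125721}{144} \approx 7817.5$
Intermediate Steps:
$\left(-76 + C{\left(-12 \right)}\right)^{2} = \left(-76 - \left(12 - \frac{5}{-12}\right)\right)^{2} = \left(-76 + \left(-12 + 5 \left(- \frac{1}{12}\right)\right)\right)^{2} = \left(-76 - \frac{149}{12}\right)^{2} = \left(- \frac{1061}{12}\right)^{2} = \frac{1125721}{144}$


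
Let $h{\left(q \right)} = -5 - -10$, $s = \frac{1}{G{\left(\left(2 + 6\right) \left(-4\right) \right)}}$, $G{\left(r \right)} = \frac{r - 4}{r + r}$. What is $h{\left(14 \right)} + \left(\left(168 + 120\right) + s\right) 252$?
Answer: $73029$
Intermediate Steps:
$G{\left(r \right)} = \frac{-4 + r}{2 r}$
$s = \frac{16}{9}$ ($s = \frac{1}{\frac{1}{2} \frac{1}{\left(2 + 6\right) \left(-4\right)} \left(-4 + \left(2 + 6\right) \left(-4\right)\right)} = \frac{1}{\frac{1}{2} \frac{1}{8 \left(-4\right)} \left(-4 + 8 \left(-4\right)\right)} = \frac{1}{\frac{1}{2} \frac{1}{-32} \left(-4 - 32\right)} = \frac{1}{\frac{1}{2} \left(- \frac{1}{32}\right) \left(-36\right)} = \frac{1}{\frac{9}{16}} = \frac{16}{9} \approx 1.7778$)
$h{\left(q \right)} = 5$ ($h{\left(q \right)} = -5 + 10 = 5$)
$h{\left(14 \right)} + \left(\left(168 + 120\right) + s\right) 252 = 5 + \left(\left(168 + 120\right) + \frac{16}{9}\right) 252 = 5 + \left(288 + \frac{16}{9}\right) 252 = 5 + \frac{2608}{9} \cdot 252 = 5 + 73024 = 73029$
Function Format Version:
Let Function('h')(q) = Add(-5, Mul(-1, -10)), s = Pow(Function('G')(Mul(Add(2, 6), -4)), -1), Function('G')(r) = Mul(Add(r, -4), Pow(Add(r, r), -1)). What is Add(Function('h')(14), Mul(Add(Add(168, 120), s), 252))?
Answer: 73029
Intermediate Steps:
Function('G')(r) = Mul(Rational(1, 2), Pow(r, -1), Add(-4, r)) (Function('G')(r) = Mul(Add(-4, r), Pow(Mul(2, r), -1)) = Mul(Add(-4, r), Mul(Rational(1, 2), Pow(r, -1))) = Mul(Rational(1, 2), Pow(r, -1), Add(-4, r)))
s = Rational(16, 9) (s = Pow(Mul(Rational(1, 2), Pow(Mul(Add(2, 6), -4), -1), Add(-4, Mul(Add(2, 6), -4))), -1) = Pow(Mul(Rational(1, 2), Pow(Mul(8, -4), -1), Add(-4, Mul(8, -4))), -1) = Pow(Mul(Rational(1, 2), Pow(-32, -1), Add(-4, -32)), -1) = Pow(Mul(Rational(1, 2), Rational(-1, 32), -36), -1) = Pow(Rational(9, 16), -1) = Rational(16, 9) ≈ 1.7778)
Function('h')(q) = 5 (Function('h')(q) = Add(-5, 10) = 5)
Add(Function('h')(14), Mul(Add(Add(168, 120), s), 252)) = Add(5, Mul(Add(Add(168, 120), Rational(16, 9)), 252)) = Add(5, Mul(Add(288, Rational(16, 9)), 252)) = Add(5, Mul(Rational(2608, 9), 252)) = Add(5, 73024) = 73029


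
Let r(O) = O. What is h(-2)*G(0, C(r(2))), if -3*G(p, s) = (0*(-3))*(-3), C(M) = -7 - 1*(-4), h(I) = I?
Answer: 0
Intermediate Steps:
C(M) = -3 (C(M) = -7 + 4 = -3)
G(p, s) = 0 (G(p, s) = -0*(-3)*(-3)/3 = -0*(-3) = -⅓*0 = 0)
h(-2)*G(0, C(r(2))) = -2*0 = 0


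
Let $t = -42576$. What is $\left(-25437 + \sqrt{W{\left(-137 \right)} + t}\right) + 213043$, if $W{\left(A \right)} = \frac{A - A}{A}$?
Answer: $187606 + 4 i \sqrt{2661} \approx 1.8761 \cdot 10^{5} + 206.34 i$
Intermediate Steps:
$W{\left(A \right)} = 0$ ($W{\left(A \right)} = \frac{0}{A} = 0$)
$\left(-25437 + \sqrt{W{\left(-137 \right)} + t}\right) + 213043 = \left(-25437 + \sqrt{0 - 42576}\right) + 213043 = \left(-25437 + \sqrt{-42576}\right) + 213043 = \left(-25437 + 4 i \sqrt{2661}\right) + 213043 = 187606 + 4 i \sqrt{2661}$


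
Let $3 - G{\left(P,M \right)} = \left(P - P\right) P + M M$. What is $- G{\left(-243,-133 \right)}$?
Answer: $17686$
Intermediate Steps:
$G{\left(P,M \right)} = 3 - M^{2}$ ($G{\left(P,M \right)} = 3 - \left(\left(P - P\right) P + M M\right) = 3 - \left(0 P + M^{2}\right) = 3 - \left(0 + M^{2}\right) = 3 - M^{2}$)
$- G{\left(-243,-133 \right)} = - (3 - \left(-133\right)^{2}) = - (3 - 17689) = \left(-1\right) \left(-17686\right) = 17686$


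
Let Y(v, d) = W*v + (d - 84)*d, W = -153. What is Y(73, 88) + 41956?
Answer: 31139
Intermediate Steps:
Y(v, d) = -153*v + d*(-84 + d) (Y(v, d) = -153*v + (d - 84)*d = -153*v + (-84 + d)*d = -153*v + d*(-84 + d))
Y(73, 88) + 41956 = (88² - 153*73 - 84*88) + 41956 = (7744 - 11169 - 7392) + 41956 = -10817 + 41956 = 31139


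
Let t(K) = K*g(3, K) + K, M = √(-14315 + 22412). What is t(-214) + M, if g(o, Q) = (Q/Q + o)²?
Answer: -3638 + √8097 ≈ -3548.0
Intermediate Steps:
g(o, Q) = (1 + o)²
M = √8097 ≈ 89.983
t(K) = 17*K (t(K) = K*(1 + 3)² + K = K*4² + K = K*16 + K = 16*K + K = 17*K)
t(-214) + M = 17*(-214) + √8097 = -3638 + √8097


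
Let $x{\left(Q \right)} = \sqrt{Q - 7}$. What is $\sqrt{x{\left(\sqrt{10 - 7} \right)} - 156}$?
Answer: $\sqrt{-156 + \sqrt{-7 + \sqrt{3}}} \approx 0.09188 + 12.49 i$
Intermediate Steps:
$x{\left(Q \right)} = \sqrt{-7 + Q}$
$\sqrt{x{\left(\sqrt{10 - 7} \right)} - 156} = \sqrt{\sqrt{-7 + \sqrt{10 - 7}} - 156} = \sqrt{\sqrt{-7 + \sqrt{3}} - 156} = \sqrt{-156 + \sqrt{-7 + \sqrt{3}}}$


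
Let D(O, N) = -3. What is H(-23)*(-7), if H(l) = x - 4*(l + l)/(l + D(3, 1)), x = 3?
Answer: 371/13 ≈ 28.538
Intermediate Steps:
H(l) = 3 - 8*l/(-3 + l) (H(l) = 3 - 4*(l + l)/(l - 3) = 3 - 4*2*l/(-3 + l) = 3 - 8*l/(-3 + l))
H(-23)*(-7) = ((-9 - 5*(-23))/(-3 - 23))*(-7) = ((-9 + 115)/(-26))*(-7) = -1/26*106*(-7) = -53/13*(-7) = 371/13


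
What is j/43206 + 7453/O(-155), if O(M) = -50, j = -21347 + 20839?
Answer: -161019859/1080150 ≈ -149.07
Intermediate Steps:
j = -508
j/43206 + 7453/O(-155) = -508/43206 + 7453/(-50) = -508*1/43206 + 7453*(-1/50) = -254/21603 - 7453/50 = -161019859/1080150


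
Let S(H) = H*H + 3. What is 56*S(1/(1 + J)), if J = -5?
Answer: 343/2 ≈ 171.50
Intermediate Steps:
S(H) = 3 + H**2 (S(H) = H**2 + 3 = 3 + H**2)
56*S(1/(1 + J)) = 56*(3 + (1/(1 - 5))**2) = 56*(3 + (1/(-4))**2) = 56*(3 + (-1/4)**2) = 56*(3 + 1/16) = 56*(49/16) = 343/2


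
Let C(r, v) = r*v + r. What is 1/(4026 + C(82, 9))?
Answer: 1/4846 ≈ 0.00020636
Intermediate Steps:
C(r, v) = r + r*v
1/(4026 + C(82, 9)) = 1/(4026 + 82*(1 + 9)) = 1/(4026 + 82*10) = 1/(4026 + 820) = 1/4846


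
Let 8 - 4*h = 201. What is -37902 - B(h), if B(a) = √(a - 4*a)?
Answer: -37902 - √579/2 ≈ -37914.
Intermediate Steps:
h = -193/4 (h = 2 - ¼*201 = 2 - 201/4 = -193/4 ≈ -48.250)
B(a) = √3*√(-a) (B(a) = √(-3*a) = √3*√(-a))
-37902 - B(h) = -37902 - √3*√(-1*(-193/4)) = -37902 - √3*√(193/4) = -37902 - √3*√193/2 = -37902 - √579/2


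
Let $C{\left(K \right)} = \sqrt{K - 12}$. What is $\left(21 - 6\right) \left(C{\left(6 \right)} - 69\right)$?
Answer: $-1035 + 15 i \sqrt{6} \approx -1035.0 + 36.742 i$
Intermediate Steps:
$C{\left(K \right)} = \sqrt{-12 + K}$
$\left(21 - 6\right) \left(C{\left(6 \right)} - 69\right) = \left(21 - 6\right) \left(\sqrt{-12 + 6} - 69\right) = 15 \left(\sqrt{-6} - 69\right) = 15 \left(i \sqrt{6} - 69\right) = 15 \left(-69 + i \sqrt{6}\right) = -1035 + 15 i \sqrt{6}$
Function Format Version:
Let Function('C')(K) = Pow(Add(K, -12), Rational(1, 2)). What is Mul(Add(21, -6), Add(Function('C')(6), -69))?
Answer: Add(-1035, Mul(15, I, Pow(6, Rational(1, 2)))) ≈ Add(-1035.0, Mul(36.742, I))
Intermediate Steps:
Function('C')(K) = Pow(Add(-12, K), Rational(1, 2))
Mul(Add(21, -6), Add(Function('C')(6), -69)) = Mul(Add(21, -6), Add(Pow(Add(-12, 6), Rational(1, 2)), -69)) = Mul(15, Add(Pow(-6, Rational(1, 2)), -69)) = Mul(15, Add(Mul(I, Pow(6, Rational(1, 2))), -69)) = Mul(15, Add(-69, Mul(I, Pow(6, Rational(1, 2))))) = Add(-1035, Mul(15, I, Pow(6, Rational(1, 2))))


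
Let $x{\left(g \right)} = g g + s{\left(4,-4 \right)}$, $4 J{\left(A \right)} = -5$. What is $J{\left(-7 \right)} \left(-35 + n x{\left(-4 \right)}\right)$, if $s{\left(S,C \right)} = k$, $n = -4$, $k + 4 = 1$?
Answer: $\frac{435}{4} \approx 108.75$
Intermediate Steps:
$k = -3$ ($k = -4 + 1 = -3$)
$s{\left(S,C \right)} = -3$
$J{\left(A \right)} = - \frac{5}{4}$ ($J{\left(A \right)} = \frac{1}{4} \left(-5\right) = - \frac{5}{4}$)
$x{\left(g \right)} = -3 + g^{2}$ ($x{\left(g \right)} = g g - 3 = g^{2} - 3 = -3 + g^{2}$)
$J{\left(-7 \right)} \left(-35 + n x{\left(-4 \right)}\right) = - \frac{5 \left(-35 - 4 \left(-3 + \left(-4\right)^{2}\right)\right)}{4} = - \frac{5 \left(-35 - 4 \left(-3 + 16\right)\right)}{4} = - \frac{5 \left(-35 - 52\right)}{4} = \left(- \frac{5}{4}\right) \left(-87\right) = \frac{435}{4}$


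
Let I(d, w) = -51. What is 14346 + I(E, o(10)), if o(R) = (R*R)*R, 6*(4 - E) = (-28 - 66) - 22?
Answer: 14295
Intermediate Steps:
E = 70/3 (E = 4 - ((-28 - 66) - 22)/6 = 4 - (-94 - 22)/6 = 4 - ⅙*(-116) = 4 + 58/3 = 70/3 ≈ 23.333)
o(R) = R³ (o(R) = R²*R = R³)
14346 + I(E, o(10)) = 14346 - 51 = 14295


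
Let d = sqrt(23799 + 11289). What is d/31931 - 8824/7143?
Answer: -8824/7143 + 4*sqrt(2193)/31931 ≈ -1.2295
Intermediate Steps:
d = 4*sqrt(2193) (d = sqrt(35088) = 4*sqrt(2193) ≈ 187.32)
d/31931 - 8824/7143 = (4*sqrt(2193))/31931 - 8824/7143 = (4*sqrt(2193))*(1/31931) - 8824*1/7143 = 4*sqrt(2193)/31931 - 8824/7143 = -8824/7143 + 4*sqrt(2193)/31931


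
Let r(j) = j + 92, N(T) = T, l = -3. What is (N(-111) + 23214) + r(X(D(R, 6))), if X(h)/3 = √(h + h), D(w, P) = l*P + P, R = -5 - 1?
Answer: 23195 + 6*I*√6 ≈ 23195.0 + 14.697*I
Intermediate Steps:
R = -6
D(w, P) = -2*P (D(w, P) = -3*P + P = -2*P)
X(h) = 3*√2*√h (X(h) = 3*√(h + h) = 3*√(2*h) = 3*(√2*√h) = 3*√2*√h)
r(j) = 92 + j
(N(-111) + 23214) + r(X(D(R, 6))) = (-111 + 23214) + (92 + 3*√2*√(-2*6)) = 23103 + (92 + 3*√2*√(-12)) = 23103 + (92 + 3*√2*(2*I*√3)) = 23103 + (92 + 6*I*√6) = 23195 + 6*I*√6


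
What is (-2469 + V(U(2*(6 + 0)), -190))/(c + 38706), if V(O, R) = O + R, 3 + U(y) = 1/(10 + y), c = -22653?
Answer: -19521/117722 ≈ -0.16582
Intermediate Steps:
U(y) = -3 + 1/(10 + y)
(-2469 + V(U(2*(6 + 0)), -190))/(c + 38706) = (-2469 + ((-29 - 6*(6 + 0))/(10 + 2*(6 + 0)) - 190))/(-22653 + 38706) = (-2469 + ((-29 - 6*6)/(10 + 2*6) - 190))/16053 = (-2469 + ((-29 - 3*12)/(10 + 12) - 190))*(1/16053) = (-2469 + ((-29 - 36)/22 - 190))*(1/16053) = (-2469 + ((1/22)*(-65) - 190))*(1/16053) = (-2469 + (-65/22 - 190))*(1/16053) = (-2469 - 4245/22)*(1/16053) = -58563/22*1/16053 = -19521/117722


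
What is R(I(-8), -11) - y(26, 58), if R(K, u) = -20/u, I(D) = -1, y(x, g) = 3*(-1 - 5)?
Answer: 218/11 ≈ 19.818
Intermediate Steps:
y(x, g) = -18 (y(x, g) = 3*(-6) = -18)
R(I(-8), -11) - y(26, 58) = -20/(-11) - 1*(-18) = -20*(-1/11) + 18 = 20/11 + 18 = 218/11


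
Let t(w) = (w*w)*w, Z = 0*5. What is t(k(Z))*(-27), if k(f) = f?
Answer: 0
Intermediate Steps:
Z = 0
t(w) = w³ (t(w) = w²*w = w³)
t(k(Z))*(-27) = 0³*(-27) = 0*(-27) = 0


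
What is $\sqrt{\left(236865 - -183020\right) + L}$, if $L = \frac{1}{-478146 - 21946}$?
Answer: $\frac{\sqrt{26252470743351637}}{250046} \approx 647.99$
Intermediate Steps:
$L = - \frac{1}{500092}$ ($L = \frac{1}{-500092} = - \frac{1}{500092} \approx -1.9996 \cdot 10^{-6}$)
$\sqrt{\left(236865 - -183020\right) + L} = \sqrt{\left(236865 - -183020\right) - \frac{1}{500092}} = \sqrt{\left(236865 + 183020\right) - \frac{1}{500092}} = \sqrt{419885 - \frac{1}{500092}} = \sqrt{\frac{209981129419}{500092}} = \frac{\sqrt{26252470743351637}}{250046}$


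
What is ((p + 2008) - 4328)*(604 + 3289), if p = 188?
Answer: -8299876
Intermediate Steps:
((p + 2008) - 4328)*(604 + 3289) = ((188 + 2008) - 4328)*(604 + 3289) = (2196 - 4328)*3893 = -2132*3893 = -8299876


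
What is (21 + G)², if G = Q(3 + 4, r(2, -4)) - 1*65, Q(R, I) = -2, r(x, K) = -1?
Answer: 2116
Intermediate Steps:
G = -67 (G = -2 - 1*65 = -2 - 65 = -67)
(21 + G)² = (21 - 67)² = (-46)² = 2116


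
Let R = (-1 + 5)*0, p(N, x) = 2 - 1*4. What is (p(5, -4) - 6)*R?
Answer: 0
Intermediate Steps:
p(N, x) = -2 (p(N, x) = 2 - 4 = -2)
R = 0 (R = 4*0 = 0)
(p(5, -4) - 6)*R = (-2 - 6)*0 = -8*0 = 0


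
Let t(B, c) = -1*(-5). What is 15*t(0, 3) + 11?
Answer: 86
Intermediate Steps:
t(B, c) = 5
15*t(0, 3) + 11 = 15*5 + 11 = 75 + 11 = 86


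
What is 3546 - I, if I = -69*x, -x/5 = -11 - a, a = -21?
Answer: 96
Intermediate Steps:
x = -50 (x = -5*(-11 - 1*(-21)) = -5*(-11 + 21) = -5*10 = -50)
I = 3450 (I = -69*(-50) = 3450)
3546 - I = 3546 - 1*3450 = 3546 - 3450 = 96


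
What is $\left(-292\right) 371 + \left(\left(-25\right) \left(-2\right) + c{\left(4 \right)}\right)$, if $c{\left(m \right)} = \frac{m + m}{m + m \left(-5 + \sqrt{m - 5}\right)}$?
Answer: $- \frac{1840802}{17} - \frac{2 i}{17} \approx -1.0828 \cdot 10^{5} - 0.11765 i$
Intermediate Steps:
$c{\left(m \right)} = \frac{2 m}{m + m \left(-5 + \sqrt{-5 + m}\right)}$
$\left(-292\right) 371 + \left(\left(-25\right) \left(-2\right) + c{\left(4 \right)}\right) = \left(-292\right) 371 + \left(\left(-25\right) \left(-2\right) + \frac{2}{-4 + \sqrt{-5 + 4}}\right) = -108332 + \left(50 + \frac{2}{-4 + \sqrt{-1}}\right) = -108332 + \left(50 + \frac{2}{-4 + i}\right) = -108332 + \left(50 + 2 \frac{-4 - i}{17}\right) = -108332 + \left(50 + \frac{2 \left(-4 - i\right)}{17}\right) = -108282 + \frac{2 \left(-4 - i\right)}{17}$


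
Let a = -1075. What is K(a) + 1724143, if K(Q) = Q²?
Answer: 2879768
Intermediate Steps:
K(a) + 1724143 = (-1075)² + 1724143 = 1155625 + 1724143 = 2879768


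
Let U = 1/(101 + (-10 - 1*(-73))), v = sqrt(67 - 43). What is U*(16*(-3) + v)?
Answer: -12/41 + sqrt(6)/82 ≈ -0.26281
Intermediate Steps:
v = 2*sqrt(6) (v = sqrt(24) = 2*sqrt(6) ≈ 4.8990)
U = 1/164 (U = 1/(101 + (-10 + 73)) = 1/(101 + 63) = 1/164 ≈ 0.0060976)
U*(16*(-3) + v) = (16*(-3) + 2*sqrt(6))/164 = (-48 + 2*sqrt(6))/164 = -12/41 + sqrt(6)/82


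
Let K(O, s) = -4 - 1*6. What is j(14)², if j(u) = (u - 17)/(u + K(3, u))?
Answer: 9/16 ≈ 0.56250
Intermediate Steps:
K(O, s) = -10 (K(O, s) = -4 - 6 = -10)
j(u) = (-17 + u)/(-10 + u) (j(u) = (u - 17)/(u - 10) = (-17 + u)/(-10 + u))
j(14)² = ((-17 + 14)/(-10 + 14))² = (-3/4)² = ((¼)*(-3))² = (-¾)² = 9/16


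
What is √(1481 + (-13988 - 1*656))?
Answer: I*√13163 ≈ 114.73*I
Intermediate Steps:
√(1481 + (-13988 - 1*656)) = √(1481 + (-13988 - 656)) = √(1481 - 14644) = √(-13163) = I*√13163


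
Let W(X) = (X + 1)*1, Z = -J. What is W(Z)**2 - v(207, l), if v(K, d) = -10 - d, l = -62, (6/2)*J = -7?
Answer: -368/9 ≈ -40.889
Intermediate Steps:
J = -7/3 (J = (1/3)*(-7) = -7/3 ≈ -2.3333)
Z = 7/3 (Z = -1*(-7/3) = 7/3 ≈ 2.3333)
W(X) = 1 + X (W(X) = (1 + X)*1 = 1 + X)
W(Z)**2 - v(207, l) = (1 + 7/3)**2 - (-10 - 1*(-62)) = (10/3)**2 - (-10 + 62) = 100/9 - 1*52 = 100/9 - 52 = -368/9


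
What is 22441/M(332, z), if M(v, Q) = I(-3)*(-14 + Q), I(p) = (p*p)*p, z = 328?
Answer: -22441/8478 ≈ -2.6470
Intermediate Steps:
I(p) = p**3 (I(p) = p**2*p = p**3)
M(v, Q) = 378 - 27*Q (M(v, Q) = (-3)**3*(-14 + Q) = -27*(-14 + Q) = 378 - 27*Q)
22441/M(332, z) = 22441/(378 - 27*328) = 22441/(378 - 8856) = 22441/(-8478) = 22441*(-1/8478) = -22441/8478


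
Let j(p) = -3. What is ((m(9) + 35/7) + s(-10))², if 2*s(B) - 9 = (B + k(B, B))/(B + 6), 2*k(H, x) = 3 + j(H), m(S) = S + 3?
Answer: 8281/16 ≈ 517.56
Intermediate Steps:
m(S) = 3 + S
k(H, x) = 0 (k(H, x) = (3 - 3)/2 = (½)*0 = 0)
s(B) = 9/2 + B/(2*(6 + B)) (s(B) = 9/2 + ((B + 0)/(B + 6))/2 = 9/2 + (B/(6 + B))/2 = 9/2 + B/(2*(6 + B)))
((m(9) + 35/7) + s(-10))² = (((3 + 9) + 35/7) + (27 + 5*(-10))/(6 - 10))² = ((12 + 35*(⅐)) + (27 - 50)/(-4))² = ((12 + 5) - ¼*(-23))² = (17 + 23/4)² = (91/4)² = 8281/16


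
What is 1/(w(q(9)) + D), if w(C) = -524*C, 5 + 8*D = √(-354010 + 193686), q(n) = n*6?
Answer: -1810984/51244895453 - 16*I*√40081/51244895453 ≈ -3.534e-5 - 6.2508e-8*I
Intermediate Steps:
q(n) = 6*n
D = -5/8 + I*√40081/4 (D = -5/8 + √(-354010 + 193686)/8 = -5/8 + √(-160324)/8 = -5/8 + (2*I*√40081)/8 = -5/8 + I*√40081/4 ≈ -0.625 + 50.051*I)
1/(w(q(9)) + D) = 1/(-3144*9 + (-5/8 + I*√40081/4)) = 1/(-524*54 + (-5/8 + I*√40081/4)) = 1/(-28296 + (-5/8 + I*√40081/4)) = 1/(-226373/8 + I*√40081/4)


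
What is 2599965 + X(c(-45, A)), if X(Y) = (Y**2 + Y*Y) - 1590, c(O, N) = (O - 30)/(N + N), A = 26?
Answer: 3513008625/1352 ≈ 2.5984e+6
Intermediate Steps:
c(O, N) = (-30 + O)/(2*N) (c(O, N) = (-30 + O)/((2*N)) = (-30 + O)*(1/(2*N)) = (-30 + O)/(2*N))
X(Y) = -1590 + 2*Y**2 (X(Y) = (Y**2 + Y**2) - 1590 = 2*Y**2 - 1590 = -1590 + 2*Y**2)
2599965 + X(c(-45, A)) = 2599965 + (-1590 + 2*((1/2)*(-30 - 45)/26)**2) = 2599965 + (-1590 + 2*((1/2)*(1/26)*(-75))**2) = 2599965 + (-1590 + 2*(-75/52)**2) = 2599965 + (-1590 + 2*(5625/2704)) = 2599965 + (-1590 + 5625/1352) = 2599965 - 2144055/1352 = 3513008625/1352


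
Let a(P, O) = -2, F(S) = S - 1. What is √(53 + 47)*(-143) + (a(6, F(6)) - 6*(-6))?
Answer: -1396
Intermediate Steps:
F(S) = -1 + S
√(53 + 47)*(-143) + (a(6, F(6)) - 6*(-6)) = √(53 + 47)*(-143) + (-2 - 6*(-6)) = √100*(-143) + (-2 + 36) = 10*(-143) + 34 = -1430 + 34 = -1396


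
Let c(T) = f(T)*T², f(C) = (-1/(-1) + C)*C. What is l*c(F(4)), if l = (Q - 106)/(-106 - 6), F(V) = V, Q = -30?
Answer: 2720/7 ≈ 388.57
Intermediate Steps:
f(C) = C*(1 + C) (f(C) = (-1*(-1) + C)*C = (1 + C)*C = C*(1 + C))
c(T) = T³*(1 + T) (c(T) = (T*(1 + T))*T² = T³*(1 + T))
l = 17/14 (l = (-30 - 106)/(-106 - 6) = -136/(-112) = -136*(-1/112) = 17/14 ≈ 1.2143)
l*c(F(4)) = 17*(4³*(1 + 4))/14 = 17*(64*5)/14 = (17/14)*320 = 2720/7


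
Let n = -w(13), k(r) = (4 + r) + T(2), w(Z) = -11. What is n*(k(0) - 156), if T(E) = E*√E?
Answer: -1672 + 22*√2 ≈ -1640.9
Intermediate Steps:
T(E) = E^(3/2)
k(r) = 4 + r + 2*√2 (k(r) = (4 + r) + 2^(3/2) = (4 + r) + 2*√2 = 4 + r + 2*√2)
n = 11 (n = -1*(-11) = 11)
n*(k(0) - 156) = 11*((4 + 0 + 2*√2) - 156) = 11*((4 + 2*√2) - 156) = 11*(-152 + 2*√2) = -1672 + 22*√2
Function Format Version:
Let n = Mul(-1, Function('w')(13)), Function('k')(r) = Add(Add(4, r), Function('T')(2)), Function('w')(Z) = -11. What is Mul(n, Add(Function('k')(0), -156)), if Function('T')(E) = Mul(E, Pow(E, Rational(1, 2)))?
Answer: Add(-1672, Mul(22, Pow(2, Rational(1, 2)))) ≈ -1640.9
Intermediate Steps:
Function('T')(E) = Pow(E, Rational(3, 2))
Function('k')(r) = Add(4, r, Mul(2, Pow(2, Rational(1, 2)))) (Function('k')(r) = Add(Add(4, r), Pow(2, Rational(3, 2))) = Add(Add(4, r), Mul(2, Pow(2, Rational(1, 2)))) = Add(4, r, Mul(2, Pow(2, Rational(1, 2)))))
n = 11 (n = Mul(-1, -11) = 11)
Mul(n, Add(Function('k')(0), -156)) = Mul(11, Add(Add(4, 0, Mul(2, Pow(2, Rational(1, 2)))), -156)) = Mul(11, Add(Add(4, Mul(2, Pow(2, Rational(1, 2)))), -156)) = Mul(11, Add(-152, Mul(2, Pow(2, Rational(1, 2))))) = Add(-1672, Mul(22, Pow(2, Rational(1, 2))))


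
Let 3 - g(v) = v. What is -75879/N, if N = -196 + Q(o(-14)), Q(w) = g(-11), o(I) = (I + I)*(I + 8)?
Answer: 75879/182 ≈ 416.92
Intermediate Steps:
g(v) = 3 - v
o(I) = 2*I*(8 + I) (o(I) = (2*I)*(8 + I) = 2*I*(8 + I))
Q(w) = 14 (Q(w) = 3 - 1*(-11) = 3 + 11 = 14)
N = -182 (N = -196 + 14 = -182)
-75879/N = -75879/(-182) = -75879*(-1/182) = 75879/182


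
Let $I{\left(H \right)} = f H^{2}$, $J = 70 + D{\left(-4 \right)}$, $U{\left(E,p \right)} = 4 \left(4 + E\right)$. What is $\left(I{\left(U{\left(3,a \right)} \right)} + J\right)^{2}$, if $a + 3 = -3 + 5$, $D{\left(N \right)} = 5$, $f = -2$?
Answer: $2229049$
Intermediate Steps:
$a = -1$ ($a = -3 + \left(-3 + 5\right) = -3 + 2 = -1$)
$U{\left(E,p \right)} = 16 + 4 E$
$J = 75$ ($J = 70 + 5 = 75$)
$I{\left(H \right)} = - 2 H^{2}$
$\left(I{\left(U{\left(3,a \right)} \right)} + J\right)^{2} = \left(- 2 \left(16 + 4 \cdot 3\right)^{2} + 75\right)^{2} = \left(- 2 \left(16 + 12\right)^{2} + 75\right)^{2} = \left(- 2 \cdot 28^{2} + 75\right)^{2} = \left(\left(-2\right) 784 + 75\right)^{2} = \left(-1568 + 75\right)^{2} = \left(-1493\right)^{2} = 2229049$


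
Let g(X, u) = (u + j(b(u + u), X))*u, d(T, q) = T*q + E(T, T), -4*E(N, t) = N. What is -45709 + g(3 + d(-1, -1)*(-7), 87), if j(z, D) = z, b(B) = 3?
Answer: -37879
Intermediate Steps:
E(N, t) = -N/4
d(T, q) = -T/4 + T*q (d(T, q) = T*q - T/4 = -T/4 + T*q)
g(X, u) = u*(3 + u) (g(X, u) = (u + 3)*u = (3 + u)*u = u*(3 + u))
-45709 + g(3 + d(-1, -1)*(-7), 87) = -45709 + 87*(3 + 87) = -45709 + 87*90 = -45709 + 7830 = -37879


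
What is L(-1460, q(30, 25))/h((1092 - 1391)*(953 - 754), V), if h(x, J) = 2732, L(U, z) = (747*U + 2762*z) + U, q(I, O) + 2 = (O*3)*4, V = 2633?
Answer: -67251/683 ≈ -98.464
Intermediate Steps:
q(I, O) = -2 + 12*O (q(I, O) = -2 + (O*3)*4 = -2 + (3*O)*4 = -2 + 12*O)
L(U, z) = 748*U + 2762*z
L(-1460, q(30, 25))/h((1092 - 1391)*(953 - 754), V) = (748*(-1460) + 2762*(-2 + 12*25))/2732 = (-1092080 + 2762*(-2 + 300))*(1/2732) = (-1092080 + 2762*298)*(1/2732) = (-1092080 + 823076)*(1/2732) = -269004*1/2732 = -67251/683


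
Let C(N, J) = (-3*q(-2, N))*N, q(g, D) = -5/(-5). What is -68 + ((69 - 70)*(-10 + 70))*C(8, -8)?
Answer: 1372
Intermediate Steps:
q(g, D) = 1 (q(g, D) = -5*(-1/5) = 1)
C(N, J) = -3*N (C(N, J) = (-3*1)*N = -3*N)
-68 + ((69 - 70)*(-10 + 70))*C(8, -8) = -68 + ((69 - 70)*(-10 + 70))*(-3*8) = -68 - 1*60*(-24) = -68 - 60*(-24) = -68 + 1440 = 1372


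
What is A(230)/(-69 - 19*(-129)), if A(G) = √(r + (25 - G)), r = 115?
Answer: I*√10/794 ≈ 0.0039827*I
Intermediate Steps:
A(G) = √(140 - G) (A(G) = √(115 + (25 - G)) = √(140 - G))
A(230)/(-69 - 19*(-129)) = √(140 - 1*230)/(-69 - 19*(-129)) = √(140 - 230)/(-69 + 2451) = √(-90)/2382 = (3*I*√10)*(1/2382) = I*√10/794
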